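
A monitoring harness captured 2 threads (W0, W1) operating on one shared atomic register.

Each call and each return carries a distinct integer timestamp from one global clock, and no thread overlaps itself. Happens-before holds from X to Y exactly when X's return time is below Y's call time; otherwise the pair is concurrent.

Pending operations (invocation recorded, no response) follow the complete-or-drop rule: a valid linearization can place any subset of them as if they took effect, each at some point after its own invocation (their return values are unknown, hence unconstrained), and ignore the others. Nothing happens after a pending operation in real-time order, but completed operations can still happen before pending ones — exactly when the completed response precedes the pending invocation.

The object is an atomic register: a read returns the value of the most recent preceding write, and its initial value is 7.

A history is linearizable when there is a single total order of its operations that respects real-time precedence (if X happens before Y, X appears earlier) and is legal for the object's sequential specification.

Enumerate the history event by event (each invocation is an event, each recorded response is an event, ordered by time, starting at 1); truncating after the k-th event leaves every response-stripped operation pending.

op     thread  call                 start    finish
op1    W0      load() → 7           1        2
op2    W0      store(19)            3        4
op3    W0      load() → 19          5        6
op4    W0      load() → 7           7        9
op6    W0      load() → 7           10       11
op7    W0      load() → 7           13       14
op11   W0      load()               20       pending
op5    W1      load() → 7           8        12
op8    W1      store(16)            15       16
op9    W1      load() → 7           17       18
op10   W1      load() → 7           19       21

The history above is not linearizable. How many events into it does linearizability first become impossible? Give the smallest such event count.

9

a valid linearization of events 1..8 exists, for instance op1, op2, op3:
after step 1 (op1 load() → 7): value 7
after step 2 (op2 store(19)): value 19
after step 3 (op3 load() → 19): value 19
adding event 9 (op4 responds at 9) leaves no legal real-time order
no completion choice of the 1 pending operation (op5) rescues it — every subset was tried
one such order, op1, op2, op3, op4 (pending dropped), breaks at step 4 where op4 load() → 7 is illegal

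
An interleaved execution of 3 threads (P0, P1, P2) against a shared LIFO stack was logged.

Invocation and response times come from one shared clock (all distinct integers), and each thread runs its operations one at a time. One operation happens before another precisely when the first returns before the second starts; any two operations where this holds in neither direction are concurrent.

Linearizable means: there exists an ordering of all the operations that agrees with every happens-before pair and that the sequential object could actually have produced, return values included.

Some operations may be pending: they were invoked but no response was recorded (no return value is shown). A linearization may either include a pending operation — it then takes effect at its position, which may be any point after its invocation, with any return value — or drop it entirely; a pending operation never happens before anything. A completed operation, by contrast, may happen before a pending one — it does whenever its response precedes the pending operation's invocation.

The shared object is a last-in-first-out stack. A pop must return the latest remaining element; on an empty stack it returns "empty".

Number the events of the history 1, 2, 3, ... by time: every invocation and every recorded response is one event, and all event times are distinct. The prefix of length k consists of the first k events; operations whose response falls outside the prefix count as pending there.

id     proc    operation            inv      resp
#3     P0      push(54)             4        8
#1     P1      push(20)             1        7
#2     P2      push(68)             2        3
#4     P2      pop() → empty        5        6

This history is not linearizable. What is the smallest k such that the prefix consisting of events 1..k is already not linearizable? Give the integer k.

6

events 1..5 are still linearizable — one witness is #1, #2:
1. #1 push(20) (pending, included), leaving stack <20>
2. #2 push(68), leaving stack <20,68>
adding event 6 (#4 responds at 6) leaves no legal real-time order
including or dropping the 2 pending operations (#1, #3) in any combination fails
one such order, #2, #4 (pending dropped), breaks at step 2 where #4 pop() → empty is illegal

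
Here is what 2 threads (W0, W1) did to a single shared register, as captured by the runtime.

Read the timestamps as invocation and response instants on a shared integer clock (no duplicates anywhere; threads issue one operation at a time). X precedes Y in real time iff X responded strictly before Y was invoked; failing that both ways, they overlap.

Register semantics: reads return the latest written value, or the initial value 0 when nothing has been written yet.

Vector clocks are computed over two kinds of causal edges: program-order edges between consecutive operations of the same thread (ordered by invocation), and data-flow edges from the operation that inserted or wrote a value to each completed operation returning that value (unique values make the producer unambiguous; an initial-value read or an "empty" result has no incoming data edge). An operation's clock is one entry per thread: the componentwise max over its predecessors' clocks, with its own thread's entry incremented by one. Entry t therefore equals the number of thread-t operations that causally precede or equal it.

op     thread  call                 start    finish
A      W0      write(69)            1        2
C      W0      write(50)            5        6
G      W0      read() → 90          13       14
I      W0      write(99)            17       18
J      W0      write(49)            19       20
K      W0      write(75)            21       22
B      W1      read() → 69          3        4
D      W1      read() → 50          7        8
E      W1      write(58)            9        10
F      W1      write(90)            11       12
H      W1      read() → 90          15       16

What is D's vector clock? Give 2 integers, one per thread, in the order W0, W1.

invoked at 1, A has no predecessors; its own W0 bump gives (1, 0)
B, invoked 3, takes VC(A)=(1, 0) under max, adds 1 for W1 → (1, 1)
C, invoked 5, takes VC(A)=(1, 0) under max, adds 1 for W0 → (2, 0)
D, invoked 7, takes VC(B)=(1, 1), VC(C)=(2, 0) under max, adds 1 for W1 → (2, 2)
E, invoked 9, takes VC(D)=(2, 2) under max, adds 1 for W1 → (2, 3)
F, invoked 11, takes VC(E)=(2, 3) under max, adds 1 for W1 → (2, 4)
H, invoked 15, takes VC(F)=(2, 4) under max, adds 1 for W1 → (2, 5)
G, invoked 13, takes VC(C)=(2, 0), VC(F)=(2, 4) under max, adds 1 for W0 → (3, 4)
I, invoked 17, takes VC(G)=(3, 4) under max, adds 1 for W0 → (4, 4)
J, invoked 19, takes VC(I)=(4, 4) under max, adds 1 for W0 → (5, 4)
K, invoked 21, takes VC(J)=(5, 4) under max, adds 1 for W0 → (6, 4)
target: VC(D) = (2, 2)

(2, 2)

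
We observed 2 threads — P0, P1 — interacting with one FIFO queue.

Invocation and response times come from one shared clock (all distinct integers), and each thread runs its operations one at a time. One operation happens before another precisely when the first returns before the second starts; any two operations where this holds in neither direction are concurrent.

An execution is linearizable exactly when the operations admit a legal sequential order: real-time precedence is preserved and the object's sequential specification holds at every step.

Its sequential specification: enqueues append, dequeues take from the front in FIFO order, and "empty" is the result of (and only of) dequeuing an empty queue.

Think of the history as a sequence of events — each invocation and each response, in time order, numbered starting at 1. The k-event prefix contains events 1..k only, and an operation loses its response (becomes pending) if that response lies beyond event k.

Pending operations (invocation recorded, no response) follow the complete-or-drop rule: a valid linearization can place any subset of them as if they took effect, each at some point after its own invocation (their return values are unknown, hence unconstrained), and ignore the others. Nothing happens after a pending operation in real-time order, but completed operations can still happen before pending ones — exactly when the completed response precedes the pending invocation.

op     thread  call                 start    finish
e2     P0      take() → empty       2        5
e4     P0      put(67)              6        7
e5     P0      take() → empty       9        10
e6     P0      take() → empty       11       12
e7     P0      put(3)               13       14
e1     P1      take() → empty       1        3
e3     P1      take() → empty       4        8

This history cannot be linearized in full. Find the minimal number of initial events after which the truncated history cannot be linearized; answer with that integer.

10

events 1..9 are linearizable; a witness order is e1, e2, e3, e4:
after step 1 (e1 take() → empty): queue <>
after step 2 (e2 take() → empty): queue <>
after step 3 (e3 take() → empty): queue <>
after step 4 (e4 put(67)): queue <67>
event 10 — e5's response, time 10 — after it, nothing linearizes
take e1, e2, e3, e4, e5: step 5 already fails, because e5 take() → empty cannot occur there
take e1, e2, e4, e3, e5: step 4 already fails, because e3 take() → empty cannot occur there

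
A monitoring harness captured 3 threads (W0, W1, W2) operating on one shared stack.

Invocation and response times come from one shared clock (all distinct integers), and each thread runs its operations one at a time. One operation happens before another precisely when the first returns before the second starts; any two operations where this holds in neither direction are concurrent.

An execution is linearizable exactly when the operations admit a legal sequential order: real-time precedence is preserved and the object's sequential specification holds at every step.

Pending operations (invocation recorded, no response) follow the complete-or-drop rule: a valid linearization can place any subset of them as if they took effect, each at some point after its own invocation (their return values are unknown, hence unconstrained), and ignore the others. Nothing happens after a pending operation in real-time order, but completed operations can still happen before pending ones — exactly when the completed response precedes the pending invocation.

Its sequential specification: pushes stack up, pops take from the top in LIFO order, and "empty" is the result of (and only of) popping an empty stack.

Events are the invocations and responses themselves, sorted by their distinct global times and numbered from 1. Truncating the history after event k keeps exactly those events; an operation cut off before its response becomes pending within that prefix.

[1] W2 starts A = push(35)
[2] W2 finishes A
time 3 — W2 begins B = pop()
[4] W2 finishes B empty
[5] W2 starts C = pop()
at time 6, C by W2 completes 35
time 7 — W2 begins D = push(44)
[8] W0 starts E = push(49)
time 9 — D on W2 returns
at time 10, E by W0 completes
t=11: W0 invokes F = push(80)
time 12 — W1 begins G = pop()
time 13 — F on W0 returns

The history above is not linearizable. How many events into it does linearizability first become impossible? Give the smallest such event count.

one valid order for events 1..3 is A:
after step 1 (A push(35)): stack <35>
adding event 4 (B responds at 4) leaves no legal real-time order
one such order, A, B, breaks at step 2 where B pop() → empty is illegal

4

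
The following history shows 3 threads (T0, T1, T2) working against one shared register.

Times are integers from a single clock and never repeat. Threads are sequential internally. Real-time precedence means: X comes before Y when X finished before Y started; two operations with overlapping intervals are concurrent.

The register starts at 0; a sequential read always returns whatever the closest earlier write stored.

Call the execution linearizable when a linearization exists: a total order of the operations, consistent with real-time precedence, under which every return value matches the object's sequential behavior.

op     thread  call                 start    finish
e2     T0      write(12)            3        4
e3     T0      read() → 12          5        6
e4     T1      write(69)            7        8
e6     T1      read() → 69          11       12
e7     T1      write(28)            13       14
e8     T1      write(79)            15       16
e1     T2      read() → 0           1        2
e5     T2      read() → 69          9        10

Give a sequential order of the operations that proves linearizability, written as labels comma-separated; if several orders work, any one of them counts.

after step 1 (e1 read() → 0): value 0
after step 2 (e2 write(12)): value 12
after step 3 (e3 read() → 12): value 12
after step 4 (e4 write(69)): value 69
after step 5 (e5 read() → 69): value 69
after step 6 (e6 read() → 69): value 69
after step 7 (e7 write(28)): value 28
after step 8 (e8 write(79)): value 79

e1, e2, e3, e4, e5, e6, e7, e8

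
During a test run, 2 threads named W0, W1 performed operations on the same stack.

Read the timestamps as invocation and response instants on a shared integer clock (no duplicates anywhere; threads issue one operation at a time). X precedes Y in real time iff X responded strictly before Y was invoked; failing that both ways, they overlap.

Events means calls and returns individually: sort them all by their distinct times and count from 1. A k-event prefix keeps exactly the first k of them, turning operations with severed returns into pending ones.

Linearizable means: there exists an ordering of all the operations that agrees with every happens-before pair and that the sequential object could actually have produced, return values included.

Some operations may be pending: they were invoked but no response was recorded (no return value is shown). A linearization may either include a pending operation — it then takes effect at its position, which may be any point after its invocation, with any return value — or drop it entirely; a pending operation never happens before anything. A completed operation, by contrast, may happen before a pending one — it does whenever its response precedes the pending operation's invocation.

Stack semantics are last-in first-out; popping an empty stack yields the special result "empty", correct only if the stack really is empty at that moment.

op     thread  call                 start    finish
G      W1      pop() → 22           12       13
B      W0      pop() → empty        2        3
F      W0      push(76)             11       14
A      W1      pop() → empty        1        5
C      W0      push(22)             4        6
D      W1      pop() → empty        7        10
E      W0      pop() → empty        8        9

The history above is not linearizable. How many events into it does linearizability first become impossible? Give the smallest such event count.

events 1..9 are linearizable, e.g. via A, B, C, D, E:
step 1: A pop() → empty — stack <>
step 2: B pop() → empty — stack <>
step 3: C push(22) — stack <22>
step 4: D pop() (pending, included) — stack <>
step 5: E pop() → empty — stack <>
event 10 — D's response, time 10 — after it, nothing linearizes
for example A, B, C, D, E fails at step 4: D pop() → empty is not legal there
for example A, B, C, E, D fails at step 4: E pop() → empty is not legal there

10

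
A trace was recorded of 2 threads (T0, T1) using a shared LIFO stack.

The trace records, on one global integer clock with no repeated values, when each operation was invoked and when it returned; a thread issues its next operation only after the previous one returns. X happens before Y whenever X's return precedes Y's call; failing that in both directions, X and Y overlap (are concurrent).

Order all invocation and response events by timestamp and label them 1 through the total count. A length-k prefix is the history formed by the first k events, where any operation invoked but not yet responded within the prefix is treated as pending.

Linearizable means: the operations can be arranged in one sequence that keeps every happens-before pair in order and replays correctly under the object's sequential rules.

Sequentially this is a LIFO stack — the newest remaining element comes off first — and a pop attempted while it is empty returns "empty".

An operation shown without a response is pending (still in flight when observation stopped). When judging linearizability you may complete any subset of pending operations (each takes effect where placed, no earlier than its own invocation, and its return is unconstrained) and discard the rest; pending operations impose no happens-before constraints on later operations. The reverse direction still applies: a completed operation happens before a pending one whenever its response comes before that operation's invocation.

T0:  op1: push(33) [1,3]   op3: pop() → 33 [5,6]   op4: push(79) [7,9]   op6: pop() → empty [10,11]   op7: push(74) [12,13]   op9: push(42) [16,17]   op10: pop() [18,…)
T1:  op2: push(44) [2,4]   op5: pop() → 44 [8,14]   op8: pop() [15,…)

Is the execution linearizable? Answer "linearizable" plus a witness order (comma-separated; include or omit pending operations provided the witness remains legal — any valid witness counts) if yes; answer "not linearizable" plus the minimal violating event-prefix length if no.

the violation lands at event 11, op6's response at time 11: events 1..10 linearize, events 1..11 do not
2 orders of the 5 completed LIFO stack ops respect real time; none is legal
no completion choice of the 1 pending operation (op5) rescues it — every subset was tried
one such order, op1, op2, op3, op4, op6 (pending dropped), breaks at step 3 where op3 pop() → 33 is illegal
one such order, op2, op1, op3, op4, op6 (pending dropped), breaks at step 5 where op6 pop() → empty is illegal

not linearizable — minimal violating prefix: 11 events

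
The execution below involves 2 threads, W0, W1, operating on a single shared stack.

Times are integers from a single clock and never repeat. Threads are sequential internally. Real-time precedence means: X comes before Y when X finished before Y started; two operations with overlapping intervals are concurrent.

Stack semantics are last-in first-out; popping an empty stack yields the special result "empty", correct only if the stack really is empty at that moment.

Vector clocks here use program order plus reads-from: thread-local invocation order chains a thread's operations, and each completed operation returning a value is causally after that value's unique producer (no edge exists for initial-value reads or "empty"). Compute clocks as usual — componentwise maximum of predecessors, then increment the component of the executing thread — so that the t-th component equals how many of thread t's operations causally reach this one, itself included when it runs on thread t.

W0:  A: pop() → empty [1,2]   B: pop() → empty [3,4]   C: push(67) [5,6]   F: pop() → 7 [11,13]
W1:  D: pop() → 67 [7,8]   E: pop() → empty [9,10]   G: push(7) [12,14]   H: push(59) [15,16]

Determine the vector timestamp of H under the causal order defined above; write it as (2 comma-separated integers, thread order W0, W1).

(3, 4)

A (invocation 1): nothing precedes it; W0's component alone gives (1, 0)
invoked at 3, B merges VC(A)=(1, 0) and bumps W0's slot → (2, 0)
invoked at 5, C merges VC(B)=(2, 0) and bumps W0's slot → (3, 0)
invoked at 7, D merges VC(C)=(3, 0) and bumps W1's slot → (3, 1)
invoked at 9, E merges VC(D)=(3, 1) and bumps W1's slot → (3, 2)
invoked at 12, G merges VC(E)=(3, 2) and bumps W1's slot → (3, 3)
invoked at 15, H merges VC(G)=(3, 3) and bumps W1's slot → (3, 4)
invoked at 11, F merges VC(C)=(3, 0), VC(G)=(3, 3) and bumps W0's slot → (4, 3)
target: VC(H) = (3, 4)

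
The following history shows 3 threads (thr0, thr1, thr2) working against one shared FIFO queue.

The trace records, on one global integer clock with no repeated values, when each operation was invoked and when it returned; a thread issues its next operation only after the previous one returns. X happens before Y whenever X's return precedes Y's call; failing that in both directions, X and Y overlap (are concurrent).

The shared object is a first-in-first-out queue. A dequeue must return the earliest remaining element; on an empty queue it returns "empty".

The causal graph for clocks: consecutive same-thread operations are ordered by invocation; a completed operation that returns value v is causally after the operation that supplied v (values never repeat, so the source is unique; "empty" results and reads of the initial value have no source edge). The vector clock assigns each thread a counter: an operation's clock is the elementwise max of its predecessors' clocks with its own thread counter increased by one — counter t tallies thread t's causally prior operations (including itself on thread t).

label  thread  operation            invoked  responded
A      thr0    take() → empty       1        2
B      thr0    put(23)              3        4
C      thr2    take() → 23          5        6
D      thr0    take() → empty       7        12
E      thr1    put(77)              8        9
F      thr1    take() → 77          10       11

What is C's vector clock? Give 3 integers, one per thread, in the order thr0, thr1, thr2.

(2, 0, 1)

invoked at 8, E has no predecessors; its own thr1 bump gives (0, 1, 0)
invoked at 1, A has no predecessors; its own thr0 bump gives (1, 0, 0)
VC(F, invoked at 10): max of VC(E)=(0, 1, 0), then +1 on thread thr1 → (0, 2, 0)
VC(B, invoked at 3): max of VC(A)=(1, 0, 0), then +1 on thread thr0 → (2, 0, 0)
VC(C, invoked at 5): max of VC(B)=(2, 0, 0), then +1 on thread thr2 → (2, 0, 1)
VC(D, invoked at 7): max of VC(B)=(2, 0, 0), then +1 on thread thr0 → (3, 0, 0)
target: VC(C) = (2, 0, 1)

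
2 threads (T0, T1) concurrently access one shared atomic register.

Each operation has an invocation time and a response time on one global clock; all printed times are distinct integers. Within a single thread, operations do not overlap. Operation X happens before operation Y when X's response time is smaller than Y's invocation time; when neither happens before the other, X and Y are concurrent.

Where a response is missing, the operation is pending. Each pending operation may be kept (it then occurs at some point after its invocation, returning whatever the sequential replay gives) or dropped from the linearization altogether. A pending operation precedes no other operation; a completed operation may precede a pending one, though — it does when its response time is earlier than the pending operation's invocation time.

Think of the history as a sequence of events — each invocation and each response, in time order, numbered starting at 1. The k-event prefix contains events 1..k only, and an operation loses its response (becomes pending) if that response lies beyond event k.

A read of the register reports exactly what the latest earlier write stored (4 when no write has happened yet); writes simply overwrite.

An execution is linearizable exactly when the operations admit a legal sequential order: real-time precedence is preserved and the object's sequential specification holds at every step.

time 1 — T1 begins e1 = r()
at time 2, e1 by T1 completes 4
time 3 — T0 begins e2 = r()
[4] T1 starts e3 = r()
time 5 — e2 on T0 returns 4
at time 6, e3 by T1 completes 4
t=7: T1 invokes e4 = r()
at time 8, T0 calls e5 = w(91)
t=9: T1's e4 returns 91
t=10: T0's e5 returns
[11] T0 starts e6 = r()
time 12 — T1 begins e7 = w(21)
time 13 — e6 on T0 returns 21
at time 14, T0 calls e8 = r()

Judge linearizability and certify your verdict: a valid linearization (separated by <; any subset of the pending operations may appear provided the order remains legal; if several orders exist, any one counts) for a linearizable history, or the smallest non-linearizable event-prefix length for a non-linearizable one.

linearizable — witness: e1 < e2 < e3 < e5 < e4 < e7 < e6

after step 1 (e1 r() → 4): value 4
after step 2 (e2 r() → 4): value 4
after step 3 (e3 r() → 4): value 4
after step 4 (e5 w(91)): value 91
after step 5 (e4 r() → 91): value 91
after step 6 (e7 w(21) (pending, included)): value 21
after step 7 (e6 r() → 21): value 21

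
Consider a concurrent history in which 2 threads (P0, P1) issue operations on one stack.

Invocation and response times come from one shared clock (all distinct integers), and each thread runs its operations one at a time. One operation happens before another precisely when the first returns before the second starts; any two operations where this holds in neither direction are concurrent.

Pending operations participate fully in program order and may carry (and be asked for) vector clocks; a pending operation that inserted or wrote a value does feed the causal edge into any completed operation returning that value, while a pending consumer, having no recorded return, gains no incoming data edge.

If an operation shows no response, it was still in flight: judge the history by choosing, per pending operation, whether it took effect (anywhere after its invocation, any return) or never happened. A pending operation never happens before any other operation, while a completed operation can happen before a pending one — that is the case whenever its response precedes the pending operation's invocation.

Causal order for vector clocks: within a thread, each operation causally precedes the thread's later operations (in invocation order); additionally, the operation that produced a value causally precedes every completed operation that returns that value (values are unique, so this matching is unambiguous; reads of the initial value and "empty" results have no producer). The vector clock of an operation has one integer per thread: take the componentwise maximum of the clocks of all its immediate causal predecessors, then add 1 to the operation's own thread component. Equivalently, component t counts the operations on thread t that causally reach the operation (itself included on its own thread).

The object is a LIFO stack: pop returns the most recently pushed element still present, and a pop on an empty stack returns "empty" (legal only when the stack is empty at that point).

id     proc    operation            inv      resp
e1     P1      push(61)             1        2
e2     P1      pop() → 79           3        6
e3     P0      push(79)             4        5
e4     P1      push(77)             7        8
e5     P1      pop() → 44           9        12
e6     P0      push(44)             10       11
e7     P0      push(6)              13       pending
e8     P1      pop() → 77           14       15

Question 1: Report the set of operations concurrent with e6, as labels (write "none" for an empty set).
overlap test against e6 [10,11]: concurrent iff the interval meets 10..11
e1 [1,2]: before
e2 [3,6]: before
e3 [4,5]: before
e4 [7,8]: before
e5 [9,12]: concurrent
e7 [13,…): after
e8 [14,15]: after

e5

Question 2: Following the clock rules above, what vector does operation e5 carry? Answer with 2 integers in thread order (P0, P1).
e1, invoked 1, has no incoming edges; only P1's bump applies → (0, 1)
e3, invoked 4, has no incoming edges; only P0's bump applies → (1, 0)
invoked at 10, e6 merges VC(e3)=(1, 0) and bumps P0's slot → (2, 0)
invoked at 3, e2 merges VC(e1)=(0, 1), VC(e3)=(1, 0) and bumps P1's slot → (1, 2)
invoked at 13, e7 merges VC(e6)=(2, 0) and bumps P0's slot → (3, 0)
invoked at 7, e4 merges VC(e2)=(1, 2) and bumps P1's slot → (1, 3)
invoked at 9, e5 merges VC(e4)=(1, 3), VC(e6)=(2, 0) and bumps P1's slot → (2, 4)
invoked at 14, e8 merges VC(e4)=(1, 3), VC(e5)=(2, 4) and bumps P1's slot → (2, 5)
target: VC(e5) = (2, 4)

(2, 4)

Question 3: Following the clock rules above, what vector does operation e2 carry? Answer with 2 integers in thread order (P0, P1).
invoked at 1, e1 has no predecessors; its own P1 bump gives (0, 1)
invoked at 4, e3 has no predecessors; its own P0 bump gives (1, 0)
VC(e6, invoked at 10): max of VC(e3)=(1, 0), then +1 on thread P0 → (2, 0)
VC(e2, invoked at 3): max of VC(e1)=(0, 1), VC(e3)=(1, 0), then +1 on thread P1 → (1, 2)
VC(e7, invoked at 13): max of VC(e6)=(2, 0), then +1 on thread P0 → (3, 0)
VC(e4, invoked at 7): max of VC(e2)=(1, 2), then +1 on thread P1 → (1, 3)
VC(e5, invoked at 9): max of VC(e4)=(1, 3), VC(e6)=(2, 0), then +1 on thread P1 → (2, 4)
VC(e8, invoked at 14): max of VC(e4)=(1, 3), VC(e5)=(2, 4), then +1 on thread P1 → (2, 5)
target: VC(e2) = (1, 2)

(1, 2)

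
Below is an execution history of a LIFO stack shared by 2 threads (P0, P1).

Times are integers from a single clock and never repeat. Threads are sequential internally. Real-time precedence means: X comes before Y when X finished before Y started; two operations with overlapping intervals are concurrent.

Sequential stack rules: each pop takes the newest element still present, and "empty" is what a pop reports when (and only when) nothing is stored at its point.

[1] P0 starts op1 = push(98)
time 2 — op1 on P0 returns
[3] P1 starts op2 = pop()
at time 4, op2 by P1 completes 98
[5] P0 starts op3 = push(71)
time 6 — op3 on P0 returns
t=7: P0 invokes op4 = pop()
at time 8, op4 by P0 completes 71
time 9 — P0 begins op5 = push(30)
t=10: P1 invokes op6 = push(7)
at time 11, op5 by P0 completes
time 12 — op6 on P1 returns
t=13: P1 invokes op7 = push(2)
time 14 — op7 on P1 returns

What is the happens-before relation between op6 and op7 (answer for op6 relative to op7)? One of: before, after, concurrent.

before

op6 spans [10,12], op7 spans [13,14]
resp(op6)=12 < inv(op7)=13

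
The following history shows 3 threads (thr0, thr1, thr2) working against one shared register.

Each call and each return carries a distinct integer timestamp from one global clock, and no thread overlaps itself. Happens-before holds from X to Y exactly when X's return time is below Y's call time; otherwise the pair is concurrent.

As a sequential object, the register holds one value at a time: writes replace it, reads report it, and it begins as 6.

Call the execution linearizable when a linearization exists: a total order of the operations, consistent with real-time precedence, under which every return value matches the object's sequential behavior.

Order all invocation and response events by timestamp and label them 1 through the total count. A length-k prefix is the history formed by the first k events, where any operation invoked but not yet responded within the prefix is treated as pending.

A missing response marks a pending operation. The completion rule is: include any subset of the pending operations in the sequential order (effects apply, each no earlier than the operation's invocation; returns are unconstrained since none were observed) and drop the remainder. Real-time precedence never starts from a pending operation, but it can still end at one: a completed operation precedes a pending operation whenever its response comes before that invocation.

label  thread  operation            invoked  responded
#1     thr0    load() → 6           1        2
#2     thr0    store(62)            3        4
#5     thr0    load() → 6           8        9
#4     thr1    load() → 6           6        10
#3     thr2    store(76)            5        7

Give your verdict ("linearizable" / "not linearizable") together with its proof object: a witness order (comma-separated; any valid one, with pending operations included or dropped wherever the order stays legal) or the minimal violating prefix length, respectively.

not linearizable — minimal violating prefix: 9 events

through event 8 a valid linearization exists; event 9 (#5 responding at time 9) ends that
a single order respects real time; the 4 completed register operations fail replay along it
no escape via the 1 pending operation (#4): every completion choice fails
for example #1, #2, #3, #5 (pending dropped) fails at step 4: #5 load() → 6 is not legal there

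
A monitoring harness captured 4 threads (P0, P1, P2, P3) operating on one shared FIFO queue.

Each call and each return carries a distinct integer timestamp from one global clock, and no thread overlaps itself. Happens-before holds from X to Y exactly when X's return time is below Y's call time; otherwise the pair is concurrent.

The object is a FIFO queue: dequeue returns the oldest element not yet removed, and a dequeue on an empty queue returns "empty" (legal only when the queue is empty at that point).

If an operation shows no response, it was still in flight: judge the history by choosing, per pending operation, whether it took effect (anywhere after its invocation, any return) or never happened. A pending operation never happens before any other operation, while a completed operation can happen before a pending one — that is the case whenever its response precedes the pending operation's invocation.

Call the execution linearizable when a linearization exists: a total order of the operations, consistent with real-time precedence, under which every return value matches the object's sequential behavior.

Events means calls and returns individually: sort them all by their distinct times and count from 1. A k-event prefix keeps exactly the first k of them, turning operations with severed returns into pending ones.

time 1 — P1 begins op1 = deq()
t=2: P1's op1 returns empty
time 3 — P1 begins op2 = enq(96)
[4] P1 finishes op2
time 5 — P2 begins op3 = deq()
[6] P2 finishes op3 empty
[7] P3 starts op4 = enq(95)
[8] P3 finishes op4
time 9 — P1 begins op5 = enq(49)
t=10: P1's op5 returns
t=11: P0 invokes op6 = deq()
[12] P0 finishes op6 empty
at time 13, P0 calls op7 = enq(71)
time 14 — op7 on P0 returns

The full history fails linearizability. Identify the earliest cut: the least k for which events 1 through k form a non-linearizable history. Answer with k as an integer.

a valid linearization of events 1..5 exists, for instance op1, op2:
1. op1 deq() → empty, leaving queue <>
2. op2 enq(96), leaving queue <96>
adding event 6 (op3 responds at 6) leaves no legal real-time order
e.g. op1, op2, op3: illegal at step 3, since op3 deq() → empty cannot apply there

6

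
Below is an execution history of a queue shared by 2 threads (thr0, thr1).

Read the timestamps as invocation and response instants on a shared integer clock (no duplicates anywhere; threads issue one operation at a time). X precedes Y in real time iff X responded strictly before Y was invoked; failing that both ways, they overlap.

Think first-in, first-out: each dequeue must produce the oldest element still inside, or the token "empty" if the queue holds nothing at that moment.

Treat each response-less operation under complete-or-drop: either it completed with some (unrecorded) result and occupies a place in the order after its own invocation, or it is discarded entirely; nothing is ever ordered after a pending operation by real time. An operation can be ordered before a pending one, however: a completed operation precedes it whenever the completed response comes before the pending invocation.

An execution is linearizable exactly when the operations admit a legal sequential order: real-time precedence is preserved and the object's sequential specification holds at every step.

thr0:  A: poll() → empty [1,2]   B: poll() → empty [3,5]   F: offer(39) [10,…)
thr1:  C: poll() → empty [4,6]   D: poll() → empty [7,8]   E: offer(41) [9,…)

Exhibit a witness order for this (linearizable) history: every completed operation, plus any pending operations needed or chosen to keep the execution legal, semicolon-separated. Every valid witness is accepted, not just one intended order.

A; B; C; D

1. A poll() → empty, leaving queue <>
2. B poll() → empty, leaving queue <>
3. C poll() → empty, leaving queue <>
4. D poll() → empty, leaving queue <>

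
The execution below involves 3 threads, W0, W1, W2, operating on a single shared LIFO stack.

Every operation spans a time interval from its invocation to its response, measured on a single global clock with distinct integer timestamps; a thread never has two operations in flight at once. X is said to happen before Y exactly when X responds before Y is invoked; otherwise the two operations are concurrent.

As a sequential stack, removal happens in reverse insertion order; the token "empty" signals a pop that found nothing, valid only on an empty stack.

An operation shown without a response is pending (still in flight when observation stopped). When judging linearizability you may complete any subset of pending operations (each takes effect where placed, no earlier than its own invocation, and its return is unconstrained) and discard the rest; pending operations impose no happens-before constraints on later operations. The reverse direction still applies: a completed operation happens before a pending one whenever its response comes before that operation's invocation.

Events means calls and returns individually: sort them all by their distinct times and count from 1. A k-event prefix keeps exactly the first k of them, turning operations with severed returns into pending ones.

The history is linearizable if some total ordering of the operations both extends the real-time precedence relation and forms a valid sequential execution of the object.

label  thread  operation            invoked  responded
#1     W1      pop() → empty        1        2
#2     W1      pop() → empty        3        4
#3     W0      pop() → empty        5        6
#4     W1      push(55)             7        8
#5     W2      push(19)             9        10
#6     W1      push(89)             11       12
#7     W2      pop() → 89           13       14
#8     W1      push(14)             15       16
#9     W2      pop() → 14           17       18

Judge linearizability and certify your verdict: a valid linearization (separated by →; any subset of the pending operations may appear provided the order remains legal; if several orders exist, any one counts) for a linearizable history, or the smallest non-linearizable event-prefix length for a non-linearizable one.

linearizable — witness: #1 → #2 → #3 → #4 → #5 → #6 → #7 → #8 → #9

after step 1 (#1 pop() → empty): stack <>
after step 2 (#2 pop() → empty): stack <>
after step 3 (#3 pop() → empty): stack <>
after step 4 (#4 push(55)): stack <55>
after step 5 (#5 push(19)): stack <55,19>
after step 6 (#6 push(89)): stack <55,19,89>
after step 7 (#7 pop() → 89): stack <55,19>
after step 8 (#8 push(14)): stack <55,19,14>
after step 9 (#9 pop() → 14): stack <55,19>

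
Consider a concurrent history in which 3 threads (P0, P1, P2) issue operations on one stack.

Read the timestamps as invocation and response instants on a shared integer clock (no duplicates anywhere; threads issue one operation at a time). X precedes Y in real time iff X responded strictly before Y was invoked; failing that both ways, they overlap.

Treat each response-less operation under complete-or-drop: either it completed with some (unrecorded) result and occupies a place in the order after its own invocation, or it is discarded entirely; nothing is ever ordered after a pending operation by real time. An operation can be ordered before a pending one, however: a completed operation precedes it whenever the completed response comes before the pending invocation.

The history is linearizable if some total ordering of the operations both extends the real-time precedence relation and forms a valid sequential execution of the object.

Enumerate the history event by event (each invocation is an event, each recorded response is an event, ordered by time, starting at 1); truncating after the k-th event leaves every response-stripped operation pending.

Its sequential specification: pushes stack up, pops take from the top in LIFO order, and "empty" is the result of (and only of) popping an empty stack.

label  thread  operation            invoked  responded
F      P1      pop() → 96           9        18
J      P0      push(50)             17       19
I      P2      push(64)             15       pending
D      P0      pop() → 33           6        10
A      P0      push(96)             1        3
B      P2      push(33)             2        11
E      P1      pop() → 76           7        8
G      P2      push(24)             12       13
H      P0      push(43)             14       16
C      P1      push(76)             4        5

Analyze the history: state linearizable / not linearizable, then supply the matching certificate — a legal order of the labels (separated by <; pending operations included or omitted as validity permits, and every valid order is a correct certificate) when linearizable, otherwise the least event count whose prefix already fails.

after step 1 (A push(96)): stack <96>
after step 2 (B push(33)): stack <96,33>
after step 3 (C push(76)): stack <96,33,76>
after step 4 (E pop() → 76): stack <96,33>
after step 5 (D pop() → 33): stack <96>
after step 6 (F pop() → 96): stack <>
after step 7 (G push(24)): stack <24>
after step 8 (H push(43)): stack <24,43>
after step 9 (I push(64) (pending, included)): stack <24,43,64>
after step 10 (J push(50)): stack <24,43,64,50>

linearizable — witness: A < B < C < E < D < F < G < H < I < J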